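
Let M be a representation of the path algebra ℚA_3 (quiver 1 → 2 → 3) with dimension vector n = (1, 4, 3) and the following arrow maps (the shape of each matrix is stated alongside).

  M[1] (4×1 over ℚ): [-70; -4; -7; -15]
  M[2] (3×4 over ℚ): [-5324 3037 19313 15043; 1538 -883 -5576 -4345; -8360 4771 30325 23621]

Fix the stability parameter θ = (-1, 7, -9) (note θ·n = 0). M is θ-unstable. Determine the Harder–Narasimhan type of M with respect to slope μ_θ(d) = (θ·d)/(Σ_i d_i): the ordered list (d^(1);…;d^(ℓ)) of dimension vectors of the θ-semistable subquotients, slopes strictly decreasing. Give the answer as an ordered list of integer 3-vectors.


Barcode: M ≅ I[1,3], I[2,2]^2, I[2,3], I[3,3]. HN layers by μ_θ (3 steps, strictly decreasing):
  μ^(1)=7; μ^(2)=-1; μ^(3)=-9

((0, 2, 0); (1, 2, 2); (0, 0, 1))


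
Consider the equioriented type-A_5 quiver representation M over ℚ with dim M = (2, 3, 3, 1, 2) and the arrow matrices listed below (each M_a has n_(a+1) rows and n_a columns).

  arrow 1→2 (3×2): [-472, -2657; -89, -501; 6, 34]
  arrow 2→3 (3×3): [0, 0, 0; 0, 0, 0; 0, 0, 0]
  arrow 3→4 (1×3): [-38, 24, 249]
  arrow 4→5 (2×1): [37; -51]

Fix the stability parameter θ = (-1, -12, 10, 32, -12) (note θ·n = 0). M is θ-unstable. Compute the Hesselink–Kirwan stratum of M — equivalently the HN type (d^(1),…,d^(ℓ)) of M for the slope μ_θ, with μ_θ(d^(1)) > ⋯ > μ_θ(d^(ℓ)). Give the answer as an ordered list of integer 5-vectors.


Interval decomposition of M: I[1,2]^2, I[2,2], I[3,3]^2, I[3,5], I[5,5].
HN type (ℓ=3): μ^(1)=10; μ^(2)=-13/2; μ^(3)=-12

((0, 0, 3, 1, 1); (2, 2, 0, 0, 0); (0, 1, 0, 0, 1))


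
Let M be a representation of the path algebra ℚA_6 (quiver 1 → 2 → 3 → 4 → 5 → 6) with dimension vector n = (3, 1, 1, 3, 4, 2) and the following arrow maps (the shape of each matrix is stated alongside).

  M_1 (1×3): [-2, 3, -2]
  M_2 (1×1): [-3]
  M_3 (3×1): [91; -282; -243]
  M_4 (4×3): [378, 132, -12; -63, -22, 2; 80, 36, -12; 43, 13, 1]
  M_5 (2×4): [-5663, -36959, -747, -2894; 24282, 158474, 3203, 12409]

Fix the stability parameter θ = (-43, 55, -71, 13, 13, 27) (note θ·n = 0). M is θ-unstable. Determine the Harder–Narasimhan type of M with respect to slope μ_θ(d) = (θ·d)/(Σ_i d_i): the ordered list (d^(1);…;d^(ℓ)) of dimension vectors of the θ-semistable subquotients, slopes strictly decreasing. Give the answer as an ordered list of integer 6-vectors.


Via rank(M_{q-1}∘⋯∘M_p): M ≅ I[1,1]^2, I[1,6], I[4,4], I[4,6], I[5,5]^2.
μ_θ-semistable layers: μ^(1)=27; μ^(2)=13; μ^(3)=-8; μ^(4)=-43

((0, 0, 0, 0, 0, 2); (0, 0, 0, 3, 4, 0); (0, 1, 1, 0, 0, 0); (3, 0, 0, 0, 0, 0))


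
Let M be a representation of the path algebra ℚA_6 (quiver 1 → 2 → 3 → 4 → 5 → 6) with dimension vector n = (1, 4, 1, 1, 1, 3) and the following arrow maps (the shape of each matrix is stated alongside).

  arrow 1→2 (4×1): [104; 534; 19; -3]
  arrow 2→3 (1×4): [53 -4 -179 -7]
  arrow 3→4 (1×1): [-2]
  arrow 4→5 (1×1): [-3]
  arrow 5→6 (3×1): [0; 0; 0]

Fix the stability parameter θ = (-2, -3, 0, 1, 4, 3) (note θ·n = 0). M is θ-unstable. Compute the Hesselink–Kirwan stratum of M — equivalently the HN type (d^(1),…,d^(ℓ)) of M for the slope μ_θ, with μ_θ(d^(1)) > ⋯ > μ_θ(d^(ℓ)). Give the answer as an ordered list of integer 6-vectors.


Via rank(M_{q-1}∘⋯∘M_p): M ≅ I[1,5], I[2,2]^3, I[6,6]^3.
μ_θ-semistable layers: μ^(1)=4; μ^(2)=3; μ^(3)=1; μ^(4)=0; μ^(5)=-5/2; μ^(6)=-3

((0, 0, 0, 0, 1, 0); (0, 0, 0, 0, 0, 3); (0, 0, 0, 1, 0, 0); (0, 0, 1, 0, 0, 0); (1, 1, 0, 0, 0, 0); (0, 3, 0, 0, 0, 0))


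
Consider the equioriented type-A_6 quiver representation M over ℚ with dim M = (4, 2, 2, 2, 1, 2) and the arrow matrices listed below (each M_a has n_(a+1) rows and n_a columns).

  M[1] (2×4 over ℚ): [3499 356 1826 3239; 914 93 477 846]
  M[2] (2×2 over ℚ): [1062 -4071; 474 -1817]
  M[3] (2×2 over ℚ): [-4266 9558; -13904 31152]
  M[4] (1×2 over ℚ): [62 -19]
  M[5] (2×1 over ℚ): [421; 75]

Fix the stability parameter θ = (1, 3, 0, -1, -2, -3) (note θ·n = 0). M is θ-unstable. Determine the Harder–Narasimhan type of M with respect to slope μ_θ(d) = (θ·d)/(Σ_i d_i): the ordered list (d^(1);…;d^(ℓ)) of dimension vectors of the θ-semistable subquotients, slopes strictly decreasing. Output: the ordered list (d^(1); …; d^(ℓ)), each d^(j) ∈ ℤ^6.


Interval decomposition of M: I[1,1]^2, I[1,2], I[1,3], I[3,6], I[4,4], I[6,6].
HN type (ℓ=6): μ^(1)=3; μ^(2)=3/2; μ^(3)=1; μ^(4)=-1; μ^(5)=-3/2; μ^(6)=-3

((0, 1, 0, 0, 0, 0); (0, 1, 1, 0, 0, 0); (4, 0, 0, 0, 0, 0); (0, 0, 0, 1, 0, 0); (0, 0, 1, 1, 1, 1); (0, 0, 0, 0, 0, 1))


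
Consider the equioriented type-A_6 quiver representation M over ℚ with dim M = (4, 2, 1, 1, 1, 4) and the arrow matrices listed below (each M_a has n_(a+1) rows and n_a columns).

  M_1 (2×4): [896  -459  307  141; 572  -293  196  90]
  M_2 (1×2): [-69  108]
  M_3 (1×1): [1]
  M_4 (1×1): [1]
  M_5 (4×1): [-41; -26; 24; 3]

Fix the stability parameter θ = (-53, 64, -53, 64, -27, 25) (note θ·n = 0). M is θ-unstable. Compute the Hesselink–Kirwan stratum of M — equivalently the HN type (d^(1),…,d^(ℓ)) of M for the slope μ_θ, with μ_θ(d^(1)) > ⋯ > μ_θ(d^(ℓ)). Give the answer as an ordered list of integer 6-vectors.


Via rank(M_{q-1}∘⋯∘M_p): M ≅ I[1,1]^2, I[1,2], I[1,6], I[6,6]^3.
μ_θ-semistable layers: μ^(1)=64; μ^(2)=25; μ^(3)=37/2; μ^(4)=11/2; μ^(5)=-53

((0, 1, 0, 0, 0, 0); (0, 0, 0, 0, 0, 4); (0, 0, 0, 1, 1, 0); (0, 1, 1, 0, 0, 0); (4, 0, 0, 0, 0, 0))


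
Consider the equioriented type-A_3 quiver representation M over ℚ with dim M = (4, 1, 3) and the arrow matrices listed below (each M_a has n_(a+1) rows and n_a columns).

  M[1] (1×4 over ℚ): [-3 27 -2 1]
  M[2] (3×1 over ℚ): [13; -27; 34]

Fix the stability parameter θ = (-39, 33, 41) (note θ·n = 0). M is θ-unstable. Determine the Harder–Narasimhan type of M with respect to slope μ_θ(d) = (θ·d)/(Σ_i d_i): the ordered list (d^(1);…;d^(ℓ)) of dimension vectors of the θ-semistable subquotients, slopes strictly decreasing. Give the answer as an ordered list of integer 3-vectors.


Via rank(M_{q-1}∘⋯∘M_p): M ≅ I[1,1]^3, I[1,3], I[3,3]^2.
μ_θ-semistable layers: μ^(1)=41; μ^(2)=33; μ^(3)=-39

((0, 0, 3); (0, 1, 0); (4, 0, 0))


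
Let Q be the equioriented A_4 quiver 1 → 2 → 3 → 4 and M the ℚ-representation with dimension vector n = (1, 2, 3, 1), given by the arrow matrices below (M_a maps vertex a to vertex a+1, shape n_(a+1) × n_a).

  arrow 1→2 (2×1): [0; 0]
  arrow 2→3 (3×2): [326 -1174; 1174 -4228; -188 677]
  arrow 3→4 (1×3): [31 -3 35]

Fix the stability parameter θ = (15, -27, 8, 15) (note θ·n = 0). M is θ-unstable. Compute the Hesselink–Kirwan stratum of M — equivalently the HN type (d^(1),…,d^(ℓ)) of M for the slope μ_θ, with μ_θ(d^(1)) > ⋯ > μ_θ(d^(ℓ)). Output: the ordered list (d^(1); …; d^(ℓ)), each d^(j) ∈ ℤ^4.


Barcode: M ≅ I[1,1], I[2,3], I[2,4], I[3,3]. HN layers by μ_θ (3 steps, strictly decreasing):
  μ^(1)=15; μ^(2)=8; μ^(3)=-27

((1, 0, 0, 1); (0, 0, 3, 0); (0, 2, 0, 0))


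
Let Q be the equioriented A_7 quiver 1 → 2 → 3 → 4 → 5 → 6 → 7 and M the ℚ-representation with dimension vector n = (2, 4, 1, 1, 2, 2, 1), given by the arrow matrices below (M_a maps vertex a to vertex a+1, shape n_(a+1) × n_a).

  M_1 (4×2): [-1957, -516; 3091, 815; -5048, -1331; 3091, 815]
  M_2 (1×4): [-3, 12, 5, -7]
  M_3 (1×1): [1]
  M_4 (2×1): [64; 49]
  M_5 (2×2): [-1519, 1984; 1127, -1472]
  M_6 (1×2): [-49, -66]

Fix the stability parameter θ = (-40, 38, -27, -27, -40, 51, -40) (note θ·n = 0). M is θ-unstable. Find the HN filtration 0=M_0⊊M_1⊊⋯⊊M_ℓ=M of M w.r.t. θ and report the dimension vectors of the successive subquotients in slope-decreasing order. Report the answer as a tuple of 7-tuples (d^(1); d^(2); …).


Via rank(M_{q-1}∘⋯∘M_p): M ≅ I[1,2], I[1,5], I[2,2]^2, I[5,7], I[6,6].
μ_θ-semistable layers: μ^(1)=51; μ^(2)=38; μ^(3)=11/2; μ^(4)=-14; μ^(5)=-40

((0, 0, 0, 0, 0, 1, 0); (0, 3, 0, 0, 0, 0, 0); (0, 0, 0, 0, 0, 1, 1); (0, 1, 1, 1, 1, 0, 0); (2, 0, 0, 0, 1, 0, 0))


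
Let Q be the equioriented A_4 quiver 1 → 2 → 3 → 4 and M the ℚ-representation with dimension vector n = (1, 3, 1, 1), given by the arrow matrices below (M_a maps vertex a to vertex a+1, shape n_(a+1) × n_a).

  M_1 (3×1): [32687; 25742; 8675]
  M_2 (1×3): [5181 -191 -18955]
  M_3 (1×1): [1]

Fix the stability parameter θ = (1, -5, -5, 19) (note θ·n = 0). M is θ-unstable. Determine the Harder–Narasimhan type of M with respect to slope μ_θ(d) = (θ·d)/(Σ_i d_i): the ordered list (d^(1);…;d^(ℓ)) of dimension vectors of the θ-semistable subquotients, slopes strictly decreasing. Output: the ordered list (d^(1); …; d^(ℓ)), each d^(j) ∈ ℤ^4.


Interval decomposition of M: I[1,2], I[2,2], I[2,4].
HN type (ℓ=3): μ^(1)=19; μ^(2)=-2; μ^(3)=-5

((0, 0, 0, 1); (1, 1, 0, 0); (0, 2, 1, 0))


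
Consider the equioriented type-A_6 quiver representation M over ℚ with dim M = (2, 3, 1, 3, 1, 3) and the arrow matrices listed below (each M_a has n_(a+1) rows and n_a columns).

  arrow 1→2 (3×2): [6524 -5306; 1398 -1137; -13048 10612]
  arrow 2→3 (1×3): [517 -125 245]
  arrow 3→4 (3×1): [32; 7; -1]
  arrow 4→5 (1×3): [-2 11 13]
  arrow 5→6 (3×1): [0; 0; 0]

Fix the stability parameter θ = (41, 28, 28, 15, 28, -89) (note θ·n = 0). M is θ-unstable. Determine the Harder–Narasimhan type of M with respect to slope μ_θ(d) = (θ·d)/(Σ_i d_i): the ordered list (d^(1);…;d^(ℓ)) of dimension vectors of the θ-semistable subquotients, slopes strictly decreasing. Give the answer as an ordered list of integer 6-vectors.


Interval decomposition of M: I[1,1], I[1,4], I[2,2]^2, I[4,4], I[4,5], I[6,6]^3.
HN type (ℓ=4): μ^(1)=41; μ^(2)=28; μ^(3)=15; μ^(4)=-89

((1, 0, 0, 0, 0, 0); (1, 3, 1, 1, 1, 0); (0, 0, 0, 2, 0, 0); (0, 0, 0, 0, 0, 3))


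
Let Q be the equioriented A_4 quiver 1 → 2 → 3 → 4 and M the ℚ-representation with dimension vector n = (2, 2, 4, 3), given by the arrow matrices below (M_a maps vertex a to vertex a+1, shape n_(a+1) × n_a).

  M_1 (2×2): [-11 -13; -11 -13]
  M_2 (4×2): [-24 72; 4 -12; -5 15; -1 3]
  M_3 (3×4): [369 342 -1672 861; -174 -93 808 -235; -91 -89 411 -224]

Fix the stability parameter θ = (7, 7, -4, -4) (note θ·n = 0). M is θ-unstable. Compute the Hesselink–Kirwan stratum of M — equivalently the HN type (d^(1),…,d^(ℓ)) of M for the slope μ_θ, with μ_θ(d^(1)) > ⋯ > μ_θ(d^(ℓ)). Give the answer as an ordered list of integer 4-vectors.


Interval decomposition of M: I[1,1], I[1,4], I[2,2], I[3,3], I[3,4]^2.
HN type (ℓ=3): μ^(1)=7; μ^(2)=3/2; μ^(3)=-4

((1, 1, 0, 0); (1, 1, 1, 1); (0, 0, 3, 2))


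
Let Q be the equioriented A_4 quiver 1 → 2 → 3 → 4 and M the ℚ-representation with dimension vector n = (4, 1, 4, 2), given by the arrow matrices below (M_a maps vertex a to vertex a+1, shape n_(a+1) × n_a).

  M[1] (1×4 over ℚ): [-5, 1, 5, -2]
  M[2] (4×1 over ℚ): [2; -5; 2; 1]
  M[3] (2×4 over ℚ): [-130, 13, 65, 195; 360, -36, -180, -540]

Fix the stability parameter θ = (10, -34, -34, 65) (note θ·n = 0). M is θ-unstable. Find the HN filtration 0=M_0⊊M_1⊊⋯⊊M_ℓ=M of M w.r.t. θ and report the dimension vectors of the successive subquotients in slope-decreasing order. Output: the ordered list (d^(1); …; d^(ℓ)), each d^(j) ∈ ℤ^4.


Barcode: M ≅ I[1,1]^3, I[1,3], I[3,3]^2, I[3,4], I[4,4]. HN layers by μ_θ (4 steps, strictly decreasing):
  μ^(1)=65; μ^(2)=10; μ^(3)=-58/3; μ^(4)=-34

((0, 0, 0, 2); (3, 0, 0, 0); (1, 1, 1, 0); (0, 0, 3, 0))


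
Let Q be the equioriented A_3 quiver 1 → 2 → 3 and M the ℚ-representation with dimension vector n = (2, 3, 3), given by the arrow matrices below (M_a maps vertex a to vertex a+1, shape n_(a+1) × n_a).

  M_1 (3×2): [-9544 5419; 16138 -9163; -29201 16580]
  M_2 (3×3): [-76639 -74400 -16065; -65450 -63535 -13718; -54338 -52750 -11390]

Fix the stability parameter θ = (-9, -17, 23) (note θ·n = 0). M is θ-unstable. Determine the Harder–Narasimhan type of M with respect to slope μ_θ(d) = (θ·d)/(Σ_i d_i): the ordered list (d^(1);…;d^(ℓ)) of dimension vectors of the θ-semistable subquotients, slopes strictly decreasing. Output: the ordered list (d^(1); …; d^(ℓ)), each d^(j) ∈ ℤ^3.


Interval decomposition of M: I[1,3]^2, I[2,2], I[3,3].
HN type (ℓ=3): μ^(1)=23; μ^(2)=-13; μ^(3)=-17

((0, 0, 3); (2, 2, 0); (0, 1, 0))


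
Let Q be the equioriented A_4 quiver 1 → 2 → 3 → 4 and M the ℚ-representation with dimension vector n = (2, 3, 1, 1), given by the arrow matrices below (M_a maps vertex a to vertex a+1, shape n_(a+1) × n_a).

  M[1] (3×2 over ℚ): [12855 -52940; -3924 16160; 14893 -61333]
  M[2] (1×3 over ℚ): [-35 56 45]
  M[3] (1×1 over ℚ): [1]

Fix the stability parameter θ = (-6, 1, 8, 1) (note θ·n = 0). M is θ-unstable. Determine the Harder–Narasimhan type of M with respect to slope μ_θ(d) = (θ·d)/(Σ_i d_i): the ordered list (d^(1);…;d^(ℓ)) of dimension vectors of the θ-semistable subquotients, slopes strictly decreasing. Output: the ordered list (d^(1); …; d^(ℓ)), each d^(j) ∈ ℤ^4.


Interval decomposition of M: I[1,2], I[1,4], I[2,2].
HN type (ℓ=3): μ^(1)=9/2; μ^(2)=1; μ^(3)=-6

((0, 0, 1, 1); (0, 3, 0, 0); (2, 0, 0, 0))


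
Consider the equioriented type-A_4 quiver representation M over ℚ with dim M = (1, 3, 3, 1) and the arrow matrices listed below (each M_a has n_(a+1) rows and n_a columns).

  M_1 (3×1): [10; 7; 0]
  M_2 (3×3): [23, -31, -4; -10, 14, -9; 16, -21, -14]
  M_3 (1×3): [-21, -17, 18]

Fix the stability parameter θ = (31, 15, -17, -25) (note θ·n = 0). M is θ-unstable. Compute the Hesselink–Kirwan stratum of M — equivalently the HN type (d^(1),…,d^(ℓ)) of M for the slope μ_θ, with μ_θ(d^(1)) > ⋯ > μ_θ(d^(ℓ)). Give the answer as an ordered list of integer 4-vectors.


Interval decomposition of M: I[1,4], I[2,3]^2.
HN type (ℓ=2): μ^(1)=1; μ^(2)=-1

((1, 1, 1, 1); (0, 2, 2, 0))


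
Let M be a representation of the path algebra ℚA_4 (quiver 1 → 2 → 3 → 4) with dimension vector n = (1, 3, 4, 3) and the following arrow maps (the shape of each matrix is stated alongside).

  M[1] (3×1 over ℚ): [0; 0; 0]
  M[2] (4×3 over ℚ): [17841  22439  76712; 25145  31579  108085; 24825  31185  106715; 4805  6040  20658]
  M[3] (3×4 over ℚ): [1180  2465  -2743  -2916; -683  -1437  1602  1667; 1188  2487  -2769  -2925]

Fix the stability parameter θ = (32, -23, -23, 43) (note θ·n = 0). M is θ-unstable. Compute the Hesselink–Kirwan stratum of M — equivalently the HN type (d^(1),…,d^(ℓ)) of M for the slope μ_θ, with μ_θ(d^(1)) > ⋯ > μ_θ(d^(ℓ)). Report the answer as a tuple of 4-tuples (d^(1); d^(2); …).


Barcode: M ≅ I[1,1], I[2,3], I[2,4]^2, I[3,4]. HN layers by μ_θ (3 steps, strictly decreasing):
  μ^(1)=43; μ^(2)=32; μ^(3)=-23

((0, 0, 0, 3); (1, 0, 0, 0); (0, 3, 4, 0))


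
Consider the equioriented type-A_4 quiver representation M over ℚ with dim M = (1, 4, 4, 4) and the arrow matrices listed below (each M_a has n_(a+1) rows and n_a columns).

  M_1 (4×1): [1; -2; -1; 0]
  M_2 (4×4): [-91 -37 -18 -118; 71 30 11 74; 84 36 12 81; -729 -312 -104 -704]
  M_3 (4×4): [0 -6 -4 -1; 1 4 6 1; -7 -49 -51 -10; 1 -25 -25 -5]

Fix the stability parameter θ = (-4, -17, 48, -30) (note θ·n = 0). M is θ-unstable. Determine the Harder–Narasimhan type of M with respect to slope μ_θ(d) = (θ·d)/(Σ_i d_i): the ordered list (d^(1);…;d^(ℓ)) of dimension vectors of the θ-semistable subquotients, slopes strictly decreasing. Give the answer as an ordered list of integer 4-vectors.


Barcode: M ≅ I[1,4], I[2,3], I[2,4]^2, I[4,4]. HN layers by μ_θ (5 steps, strictly decreasing):
  μ^(1)=48; μ^(2)=9; μ^(3)=-21/2; μ^(4)=-17; μ^(5)=-30

((0, 0, 1, 0); (0, 0, 3, 3); (1, 1, 0, 0); (0, 3, 0, 0); (0, 0, 0, 1))


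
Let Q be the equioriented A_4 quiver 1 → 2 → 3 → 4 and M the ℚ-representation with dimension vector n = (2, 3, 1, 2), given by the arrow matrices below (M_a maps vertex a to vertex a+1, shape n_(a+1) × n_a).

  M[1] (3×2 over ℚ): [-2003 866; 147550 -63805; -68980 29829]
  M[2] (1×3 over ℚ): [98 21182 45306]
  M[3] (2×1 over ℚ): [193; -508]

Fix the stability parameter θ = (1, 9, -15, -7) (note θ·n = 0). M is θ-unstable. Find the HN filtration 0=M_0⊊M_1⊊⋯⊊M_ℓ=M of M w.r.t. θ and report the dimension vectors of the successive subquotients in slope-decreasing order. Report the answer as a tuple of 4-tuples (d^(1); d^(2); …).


Via rank(M_{q-1}∘⋯∘M_p): M ≅ I[1,2], I[1,4], I[2,2], I[4,4].
μ_θ-semistable layers: μ^(1)=9; μ^(2)=1; μ^(3)=-3; μ^(4)=-7

((0, 2, 0, 0); (1, 0, 0, 0); (1, 1, 1, 1); (0, 0, 0, 1))


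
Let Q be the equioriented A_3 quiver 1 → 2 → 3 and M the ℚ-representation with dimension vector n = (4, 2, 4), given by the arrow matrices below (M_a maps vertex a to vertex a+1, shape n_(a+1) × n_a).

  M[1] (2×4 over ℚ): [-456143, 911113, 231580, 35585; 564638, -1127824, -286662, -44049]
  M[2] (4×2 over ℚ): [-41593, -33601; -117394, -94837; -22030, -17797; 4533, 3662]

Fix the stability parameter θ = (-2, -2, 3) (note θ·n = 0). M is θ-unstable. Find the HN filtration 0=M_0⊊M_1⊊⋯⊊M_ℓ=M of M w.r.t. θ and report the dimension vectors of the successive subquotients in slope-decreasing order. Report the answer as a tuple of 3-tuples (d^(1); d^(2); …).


Via rank(M_{q-1}∘⋯∘M_p): M ≅ I[1,1]^2, I[1,3]^2, I[3,3]^2.
μ_θ-semistable layers: μ^(1)=3; μ^(2)=-2

((0, 0, 4); (4, 2, 0))


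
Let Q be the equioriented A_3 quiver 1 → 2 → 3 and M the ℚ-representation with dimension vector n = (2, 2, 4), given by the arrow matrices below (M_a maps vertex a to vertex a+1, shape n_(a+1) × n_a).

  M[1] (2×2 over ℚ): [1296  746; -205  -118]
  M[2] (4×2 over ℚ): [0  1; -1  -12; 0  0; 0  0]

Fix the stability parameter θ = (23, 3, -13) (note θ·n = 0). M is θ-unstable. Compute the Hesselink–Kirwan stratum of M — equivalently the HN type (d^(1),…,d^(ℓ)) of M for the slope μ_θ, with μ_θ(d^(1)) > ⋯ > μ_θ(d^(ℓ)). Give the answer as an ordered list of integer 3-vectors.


Via rank(M_{q-1}∘⋯∘M_p): M ≅ I[1,3]^2, I[3,3]^2.
μ_θ-semistable layers: μ^(1)=13/3; μ^(2)=-13

((2, 2, 2); (0, 0, 2))


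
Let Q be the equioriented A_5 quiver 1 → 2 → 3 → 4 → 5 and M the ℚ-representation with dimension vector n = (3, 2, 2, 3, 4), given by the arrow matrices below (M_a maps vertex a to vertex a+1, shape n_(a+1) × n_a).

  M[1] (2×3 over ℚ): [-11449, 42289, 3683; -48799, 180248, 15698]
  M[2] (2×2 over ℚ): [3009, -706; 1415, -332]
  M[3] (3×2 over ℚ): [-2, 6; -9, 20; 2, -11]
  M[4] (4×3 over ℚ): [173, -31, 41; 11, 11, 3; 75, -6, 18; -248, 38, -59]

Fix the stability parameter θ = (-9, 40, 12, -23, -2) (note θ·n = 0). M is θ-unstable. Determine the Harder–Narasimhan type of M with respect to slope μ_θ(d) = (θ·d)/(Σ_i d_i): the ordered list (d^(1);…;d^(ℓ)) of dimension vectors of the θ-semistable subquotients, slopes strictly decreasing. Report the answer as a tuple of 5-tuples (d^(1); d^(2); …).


Barcode: M ≅ I[1,1], I[1,5]^2, I[4,5], I[5,5]. HN layers by μ_θ (4 steps, strictly decreasing):
  μ^(1)=27/4; μ^(2)=-2; μ^(3)=-9; μ^(4)=-23

((0, 2, 2, 2, 2); (0, 0, 0, 0, 2); (3, 0, 0, 0, 0); (0, 0, 0, 1, 0))


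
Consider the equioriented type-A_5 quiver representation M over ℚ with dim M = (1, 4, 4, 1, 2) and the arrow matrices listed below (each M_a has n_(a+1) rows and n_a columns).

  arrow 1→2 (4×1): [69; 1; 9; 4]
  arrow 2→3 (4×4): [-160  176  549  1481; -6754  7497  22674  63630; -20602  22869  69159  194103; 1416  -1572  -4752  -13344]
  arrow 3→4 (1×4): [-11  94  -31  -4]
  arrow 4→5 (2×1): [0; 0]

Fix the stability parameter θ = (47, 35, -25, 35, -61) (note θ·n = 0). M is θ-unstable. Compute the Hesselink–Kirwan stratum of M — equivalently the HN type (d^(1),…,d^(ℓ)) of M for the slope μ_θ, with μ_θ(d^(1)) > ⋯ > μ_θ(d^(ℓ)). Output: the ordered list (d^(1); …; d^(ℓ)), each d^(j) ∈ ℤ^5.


Interval decomposition of M: I[1,4], I[2,2]^2, I[2,3], I[3,3]^2, I[5,5]^2.
HN type (ℓ=5): μ^(1)=35; μ^(2)=19; μ^(3)=5; μ^(4)=-25; μ^(5)=-61

((0, 2, 0, 1, 0); (1, 1, 1, 0, 0); (0, 1, 1, 0, 0); (0, 0, 2, 0, 0); (0, 0, 0, 0, 2))


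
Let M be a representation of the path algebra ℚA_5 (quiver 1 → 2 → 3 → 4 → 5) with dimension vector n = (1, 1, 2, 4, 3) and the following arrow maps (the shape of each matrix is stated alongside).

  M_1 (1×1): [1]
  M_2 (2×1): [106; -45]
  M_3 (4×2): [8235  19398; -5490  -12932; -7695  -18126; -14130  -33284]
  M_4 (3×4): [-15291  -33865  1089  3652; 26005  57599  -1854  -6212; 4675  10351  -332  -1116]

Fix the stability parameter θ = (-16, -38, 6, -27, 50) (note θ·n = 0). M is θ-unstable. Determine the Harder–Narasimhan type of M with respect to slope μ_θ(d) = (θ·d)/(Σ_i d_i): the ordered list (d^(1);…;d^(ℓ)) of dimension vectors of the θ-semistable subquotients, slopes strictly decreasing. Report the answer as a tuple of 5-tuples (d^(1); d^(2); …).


Via rank(M_{q-1}∘⋯∘M_p): M ≅ I[1,3], I[3,5], I[4,4], I[4,5]^2.
μ_θ-semistable layers: μ^(1)=50; μ^(2)=6; μ^(3)=-21/2; μ^(4)=-27

((0, 0, 0, 0, 3); (0, 0, 1, 0, 0); (0, 0, 1, 1, 0); (1, 1, 0, 3, 0))


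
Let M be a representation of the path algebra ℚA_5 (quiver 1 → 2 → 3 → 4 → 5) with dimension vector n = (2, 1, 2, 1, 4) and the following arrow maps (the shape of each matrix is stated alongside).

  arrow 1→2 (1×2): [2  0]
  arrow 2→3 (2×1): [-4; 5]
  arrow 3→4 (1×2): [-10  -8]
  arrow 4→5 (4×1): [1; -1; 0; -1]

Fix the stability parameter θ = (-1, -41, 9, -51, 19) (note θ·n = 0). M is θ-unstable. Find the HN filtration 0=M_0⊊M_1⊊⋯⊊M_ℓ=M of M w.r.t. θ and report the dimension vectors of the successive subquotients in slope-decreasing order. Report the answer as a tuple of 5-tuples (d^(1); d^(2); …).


Interval decomposition of M: I[1,1], I[1,3], I[3,5], I[5,5]^3.
HN type (ℓ=4): μ^(1)=19; μ^(2)=9; μ^(3)=-1; μ^(4)=-21

((0, 0, 0, 0, 4); (0, 0, 1, 0, 0); (1, 0, 0, 0, 0); (1, 1, 1, 1, 0))


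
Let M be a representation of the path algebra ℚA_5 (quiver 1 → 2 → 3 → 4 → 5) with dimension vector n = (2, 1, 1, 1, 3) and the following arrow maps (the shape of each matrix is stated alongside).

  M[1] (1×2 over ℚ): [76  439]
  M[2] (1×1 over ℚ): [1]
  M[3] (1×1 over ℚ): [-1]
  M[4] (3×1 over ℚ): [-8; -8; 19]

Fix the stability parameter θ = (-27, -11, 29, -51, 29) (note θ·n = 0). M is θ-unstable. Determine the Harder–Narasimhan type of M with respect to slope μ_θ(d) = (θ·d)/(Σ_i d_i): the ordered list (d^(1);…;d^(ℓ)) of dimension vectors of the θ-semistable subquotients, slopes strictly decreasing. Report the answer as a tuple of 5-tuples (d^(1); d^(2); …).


Barcode: M ≅ I[1,1], I[1,5], I[5,5]^2. HN layers by μ_θ (3 steps, strictly decreasing):
  μ^(1)=29; μ^(2)=-11; μ^(3)=-27

((0, 0, 0, 0, 3); (0, 1, 1, 1, 0); (2, 0, 0, 0, 0))


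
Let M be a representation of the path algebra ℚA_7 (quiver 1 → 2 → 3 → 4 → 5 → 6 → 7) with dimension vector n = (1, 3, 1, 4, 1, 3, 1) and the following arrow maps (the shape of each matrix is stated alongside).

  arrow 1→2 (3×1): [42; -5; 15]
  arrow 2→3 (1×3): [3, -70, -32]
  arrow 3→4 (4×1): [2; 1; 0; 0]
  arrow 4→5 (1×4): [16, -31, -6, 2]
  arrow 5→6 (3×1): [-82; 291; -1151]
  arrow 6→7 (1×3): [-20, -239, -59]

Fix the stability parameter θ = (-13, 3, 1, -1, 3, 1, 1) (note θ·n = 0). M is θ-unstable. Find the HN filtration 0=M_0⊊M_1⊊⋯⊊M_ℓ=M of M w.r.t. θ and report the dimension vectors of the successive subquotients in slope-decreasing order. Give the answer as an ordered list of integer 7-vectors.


Barcode: M ≅ I[1,6], I[2,2]^2, I[4,4]^3, I[6,6], I[6,7]. HN layers by μ_θ (5 steps, strictly decreasing):
  μ^(1)=3; μ^(2)=2; μ^(3)=1; μ^(4)=-1; μ^(5)=-13

((0, 2, 0, 0, 0, 0, 0); (0, 0, 0, 0, 1, 1, 0); (0, 1, 1, 1, 0, 2, 1); (0, 0, 0, 3, 0, 0, 0); (1, 0, 0, 0, 0, 0, 0))


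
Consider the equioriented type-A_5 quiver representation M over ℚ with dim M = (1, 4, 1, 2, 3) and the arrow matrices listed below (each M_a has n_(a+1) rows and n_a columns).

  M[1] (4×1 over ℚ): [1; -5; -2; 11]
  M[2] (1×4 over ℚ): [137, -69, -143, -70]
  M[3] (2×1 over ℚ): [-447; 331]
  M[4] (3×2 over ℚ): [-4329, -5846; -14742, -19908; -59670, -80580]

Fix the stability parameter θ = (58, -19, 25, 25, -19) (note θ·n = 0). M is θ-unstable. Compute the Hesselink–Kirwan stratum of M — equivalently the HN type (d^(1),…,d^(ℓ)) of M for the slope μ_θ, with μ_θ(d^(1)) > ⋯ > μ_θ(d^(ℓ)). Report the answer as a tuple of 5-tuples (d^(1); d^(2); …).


Via rank(M_{q-1}∘⋯∘M_p): M ≅ I[1,5], I[2,2]^3, I[4,4], I[5,5]^2.
μ_θ-semistable layers: μ^(1)=25; μ^(2)=14; μ^(3)=-19

((0, 0, 0, 1, 0); (1, 1, 1, 1, 1); (0, 3, 0, 0, 2))


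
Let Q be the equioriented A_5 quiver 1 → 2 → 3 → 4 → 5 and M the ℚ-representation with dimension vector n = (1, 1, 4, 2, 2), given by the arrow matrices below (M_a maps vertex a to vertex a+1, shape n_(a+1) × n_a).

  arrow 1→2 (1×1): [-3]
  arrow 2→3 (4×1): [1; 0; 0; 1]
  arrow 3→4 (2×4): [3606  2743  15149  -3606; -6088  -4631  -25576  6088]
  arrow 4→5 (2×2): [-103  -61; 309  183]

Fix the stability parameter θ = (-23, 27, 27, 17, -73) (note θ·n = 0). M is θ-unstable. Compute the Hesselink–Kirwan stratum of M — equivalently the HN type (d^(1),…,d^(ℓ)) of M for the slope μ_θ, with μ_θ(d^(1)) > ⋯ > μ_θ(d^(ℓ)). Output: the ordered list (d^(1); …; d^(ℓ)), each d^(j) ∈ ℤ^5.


Interval decomposition of M: I[1,3], I[3,3], I[3,4], I[3,5], I[5,5].
HN type (ℓ=5): μ^(1)=27; μ^(2)=22; μ^(3)=-29/3; μ^(4)=-23; μ^(5)=-73

((0, 1, 2, 0, 0); (0, 0, 1, 1, 0); (0, 0, 1, 1, 1); (1, 0, 0, 0, 0); (0, 0, 0, 0, 1))


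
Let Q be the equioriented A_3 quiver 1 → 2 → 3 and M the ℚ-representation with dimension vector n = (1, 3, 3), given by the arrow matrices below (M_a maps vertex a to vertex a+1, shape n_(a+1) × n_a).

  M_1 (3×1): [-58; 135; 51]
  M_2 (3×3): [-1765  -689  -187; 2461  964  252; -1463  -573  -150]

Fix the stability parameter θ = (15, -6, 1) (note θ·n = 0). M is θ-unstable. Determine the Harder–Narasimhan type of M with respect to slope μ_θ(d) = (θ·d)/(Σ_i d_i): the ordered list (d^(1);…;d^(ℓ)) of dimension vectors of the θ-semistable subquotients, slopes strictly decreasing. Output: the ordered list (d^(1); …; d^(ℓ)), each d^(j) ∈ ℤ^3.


Interval decomposition of M: I[1,3], I[2,3]^2.
HN type (ℓ=3): μ^(1)=10/3; μ^(2)=1; μ^(3)=-6

((1, 1, 1); (0, 0, 2); (0, 2, 0))


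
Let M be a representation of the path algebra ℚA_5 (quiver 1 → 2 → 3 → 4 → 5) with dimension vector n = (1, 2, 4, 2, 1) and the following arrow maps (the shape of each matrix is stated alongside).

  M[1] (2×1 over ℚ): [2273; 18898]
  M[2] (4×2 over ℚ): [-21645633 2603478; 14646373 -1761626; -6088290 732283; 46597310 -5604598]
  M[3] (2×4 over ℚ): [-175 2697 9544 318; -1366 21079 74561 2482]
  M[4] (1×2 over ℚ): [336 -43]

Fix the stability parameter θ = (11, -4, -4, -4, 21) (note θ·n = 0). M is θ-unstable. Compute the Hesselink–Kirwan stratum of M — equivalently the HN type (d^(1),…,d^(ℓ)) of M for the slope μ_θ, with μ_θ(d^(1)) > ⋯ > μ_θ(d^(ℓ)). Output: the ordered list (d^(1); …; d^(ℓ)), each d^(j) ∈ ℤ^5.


Interval decomposition of M: I[1,5], I[2,3], I[3,3], I[3,4].
HN type (ℓ=3): μ^(1)=21; μ^(2)=-1/4; μ^(3)=-4

((0, 0, 0, 0, 1); (1, 1, 1, 1, 0); (0, 1, 3, 1, 0))


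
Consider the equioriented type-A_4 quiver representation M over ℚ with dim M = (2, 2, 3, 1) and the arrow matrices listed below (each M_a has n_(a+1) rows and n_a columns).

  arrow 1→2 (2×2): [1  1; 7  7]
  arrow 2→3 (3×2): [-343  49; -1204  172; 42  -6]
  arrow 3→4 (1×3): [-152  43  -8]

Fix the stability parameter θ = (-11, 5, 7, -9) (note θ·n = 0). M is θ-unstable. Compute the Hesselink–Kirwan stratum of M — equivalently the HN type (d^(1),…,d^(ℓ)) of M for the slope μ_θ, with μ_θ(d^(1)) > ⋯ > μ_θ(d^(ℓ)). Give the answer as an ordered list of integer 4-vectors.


Interval decomposition of M: I[1,1], I[1,2], I[2,4], I[3,3]^2.
HN type (ℓ=4): μ^(1)=7; μ^(2)=5; μ^(3)=1; μ^(4)=-11

((0, 0, 2, 0); (0, 1, 0, 0); (0, 1, 1, 1); (2, 0, 0, 0))


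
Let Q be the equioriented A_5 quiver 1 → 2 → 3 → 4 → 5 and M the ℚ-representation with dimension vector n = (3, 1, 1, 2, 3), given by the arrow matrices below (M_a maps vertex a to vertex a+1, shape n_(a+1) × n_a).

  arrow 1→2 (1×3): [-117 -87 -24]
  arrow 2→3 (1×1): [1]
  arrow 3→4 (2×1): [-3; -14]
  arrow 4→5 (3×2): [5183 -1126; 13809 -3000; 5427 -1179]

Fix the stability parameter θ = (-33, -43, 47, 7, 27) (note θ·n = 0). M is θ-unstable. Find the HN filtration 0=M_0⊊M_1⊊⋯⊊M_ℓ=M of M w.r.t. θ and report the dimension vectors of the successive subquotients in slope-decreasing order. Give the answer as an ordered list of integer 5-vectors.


Via rank(M_{q-1}∘⋯∘M_p): M ≅ I[1,1]^2, I[1,5], I[4,5], I[5,5].
μ_θ-semistable layers: μ^(1)=27; μ^(2)=7; μ^(3)=-33; μ^(4)=-38

((0, 0, 1, 1, 3); (0, 0, 0, 1, 0); (2, 0, 0, 0, 0); (1, 1, 0, 0, 0))


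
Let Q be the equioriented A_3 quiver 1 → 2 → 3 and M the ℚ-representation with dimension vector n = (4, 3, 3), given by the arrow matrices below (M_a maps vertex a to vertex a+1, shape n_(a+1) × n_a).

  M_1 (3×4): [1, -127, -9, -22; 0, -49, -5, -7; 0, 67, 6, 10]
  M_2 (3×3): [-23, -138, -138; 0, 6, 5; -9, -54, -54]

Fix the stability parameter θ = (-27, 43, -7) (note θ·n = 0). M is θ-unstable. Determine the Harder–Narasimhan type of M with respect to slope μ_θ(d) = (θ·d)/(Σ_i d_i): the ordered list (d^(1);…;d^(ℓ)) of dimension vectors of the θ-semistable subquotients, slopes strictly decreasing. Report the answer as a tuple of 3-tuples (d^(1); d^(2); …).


Via rank(M_{q-1}∘⋯∘M_p): M ≅ I[1,1], I[1,2], I[1,3]^2, I[3,3].
μ_θ-semistable layers: μ^(1)=43; μ^(2)=18; μ^(3)=-7; μ^(4)=-27

((0, 1, 0); (0, 2, 2); (0, 0, 1); (4, 0, 0))


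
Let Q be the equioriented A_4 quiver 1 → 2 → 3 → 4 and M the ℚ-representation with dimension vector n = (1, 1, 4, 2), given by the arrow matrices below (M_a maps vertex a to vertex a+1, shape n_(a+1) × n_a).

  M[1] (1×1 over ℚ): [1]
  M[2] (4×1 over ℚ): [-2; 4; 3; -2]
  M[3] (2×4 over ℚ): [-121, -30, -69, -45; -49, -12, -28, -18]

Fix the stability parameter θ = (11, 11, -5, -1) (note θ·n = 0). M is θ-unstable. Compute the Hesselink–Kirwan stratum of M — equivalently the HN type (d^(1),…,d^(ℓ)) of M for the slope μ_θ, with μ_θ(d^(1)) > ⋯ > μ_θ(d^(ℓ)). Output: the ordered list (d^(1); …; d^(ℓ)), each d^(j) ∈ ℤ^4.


Barcode: M ≅ I[1,4], I[3,3]^2, I[3,4]. HN layers by μ_θ (3 steps, strictly decreasing):
  μ^(1)=4; μ^(2)=-1; μ^(3)=-5

((1, 1, 1, 1); (0, 0, 0, 1); (0, 0, 3, 0))


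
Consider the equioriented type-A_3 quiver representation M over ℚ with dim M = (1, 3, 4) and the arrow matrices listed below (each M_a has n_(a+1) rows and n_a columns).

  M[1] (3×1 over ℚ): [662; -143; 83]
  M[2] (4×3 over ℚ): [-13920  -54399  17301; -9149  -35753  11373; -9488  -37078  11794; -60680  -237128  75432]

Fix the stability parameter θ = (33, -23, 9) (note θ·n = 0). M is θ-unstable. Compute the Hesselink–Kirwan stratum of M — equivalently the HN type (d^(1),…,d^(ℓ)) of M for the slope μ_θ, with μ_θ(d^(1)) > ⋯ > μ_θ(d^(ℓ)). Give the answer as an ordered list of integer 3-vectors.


Interval decomposition of M: I[1,2], I[2,3]^2, I[3,3]^2.
HN type (ℓ=3): μ^(1)=9; μ^(2)=5; μ^(3)=-23

((0, 0, 4); (1, 1, 0); (0, 2, 0))


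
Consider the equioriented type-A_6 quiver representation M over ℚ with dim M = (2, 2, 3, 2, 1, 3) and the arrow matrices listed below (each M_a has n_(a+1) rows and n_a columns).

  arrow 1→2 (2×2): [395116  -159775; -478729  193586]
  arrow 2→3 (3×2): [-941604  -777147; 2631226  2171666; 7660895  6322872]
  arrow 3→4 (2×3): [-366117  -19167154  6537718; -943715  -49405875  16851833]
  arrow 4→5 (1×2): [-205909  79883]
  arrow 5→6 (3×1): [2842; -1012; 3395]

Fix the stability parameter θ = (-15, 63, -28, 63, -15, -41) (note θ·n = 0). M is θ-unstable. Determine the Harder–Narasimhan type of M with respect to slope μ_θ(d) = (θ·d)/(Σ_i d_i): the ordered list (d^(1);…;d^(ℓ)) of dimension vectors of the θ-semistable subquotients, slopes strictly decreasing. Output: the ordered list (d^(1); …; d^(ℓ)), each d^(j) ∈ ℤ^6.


Barcode: M ≅ I[1,4], I[1,6], I[3,3], I[6,6]^2. HN layers by μ_θ (6 steps, strictly decreasing):
  μ^(1)=63; μ^(2)=35/2; μ^(3)=42/5; μ^(4)=-15; μ^(5)=-28; μ^(6)=-41

((0, 0, 0, 1, 0, 0); (0, 1, 1, 0, 0, 0); (0, 1, 1, 1, 1, 1); (2, 0, 0, 0, 0, 0); (0, 0, 1, 0, 0, 0); (0, 0, 0, 0, 0, 2))


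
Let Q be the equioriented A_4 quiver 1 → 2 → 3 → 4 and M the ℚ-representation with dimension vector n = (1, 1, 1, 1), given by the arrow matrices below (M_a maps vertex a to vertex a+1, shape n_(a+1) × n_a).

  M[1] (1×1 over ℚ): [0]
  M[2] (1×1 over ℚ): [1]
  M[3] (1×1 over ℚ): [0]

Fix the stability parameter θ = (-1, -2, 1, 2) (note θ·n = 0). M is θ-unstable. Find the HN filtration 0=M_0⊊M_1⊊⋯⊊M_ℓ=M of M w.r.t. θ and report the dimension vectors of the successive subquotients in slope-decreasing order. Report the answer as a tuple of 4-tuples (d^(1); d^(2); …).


Barcode: M ≅ I[1,1], I[2,3], I[4,4]. HN layers by μ_θ (4 steps, strictly decreasing):
  μ^(1)=2; μ^(2)=1; μ^(3)=-1; μ^(4)=-2

((0, 0, 0, 1); (0, 0, 1, 0); (1, 0, 0, 0); (0, 1, 0, 0))


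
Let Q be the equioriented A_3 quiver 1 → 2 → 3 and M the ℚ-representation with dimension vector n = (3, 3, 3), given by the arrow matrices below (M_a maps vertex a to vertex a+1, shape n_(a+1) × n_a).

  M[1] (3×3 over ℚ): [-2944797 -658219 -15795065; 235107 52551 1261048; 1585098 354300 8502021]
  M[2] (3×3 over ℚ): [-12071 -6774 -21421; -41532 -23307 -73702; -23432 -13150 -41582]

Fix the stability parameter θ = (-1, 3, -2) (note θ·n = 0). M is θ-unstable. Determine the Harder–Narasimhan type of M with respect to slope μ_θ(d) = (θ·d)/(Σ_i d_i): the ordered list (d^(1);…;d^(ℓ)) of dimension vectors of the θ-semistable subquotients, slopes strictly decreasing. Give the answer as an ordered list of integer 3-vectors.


Barcode: M ≅ I[1,1], I[1,3]^2, I[2,3]. HN layers by μ_θ (2 steps, strictly decreasing):
  μ^(1)=1/2; μ^(2)=-1

((0, 3, 3); (3, 0, 0))


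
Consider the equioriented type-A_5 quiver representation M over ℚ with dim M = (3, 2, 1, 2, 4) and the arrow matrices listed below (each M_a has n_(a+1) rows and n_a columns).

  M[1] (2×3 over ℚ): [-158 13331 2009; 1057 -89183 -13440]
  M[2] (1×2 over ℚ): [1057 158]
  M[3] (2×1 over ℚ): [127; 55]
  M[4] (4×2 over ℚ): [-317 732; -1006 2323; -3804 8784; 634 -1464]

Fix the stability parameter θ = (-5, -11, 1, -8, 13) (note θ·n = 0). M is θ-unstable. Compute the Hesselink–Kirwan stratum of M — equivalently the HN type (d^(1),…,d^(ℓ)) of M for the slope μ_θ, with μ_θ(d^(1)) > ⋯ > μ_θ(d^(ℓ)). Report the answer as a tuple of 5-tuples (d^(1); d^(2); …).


Barcode: M ≅ I[1,1], I[1,2], I[1,5], I[4,5], I[5,5]^2. HN layers by μ_θ (4 steps, strictly decreasing):
  μ^(1)=13; μ^(2)=-7/2; μ^(3)=-5; μ^(4)=-8

((0, 0, 0, 0, 4); (0, 0, 1, 1, 0); (1, 0, 0, 0, 0); (2, 2, 0, 1, 0))


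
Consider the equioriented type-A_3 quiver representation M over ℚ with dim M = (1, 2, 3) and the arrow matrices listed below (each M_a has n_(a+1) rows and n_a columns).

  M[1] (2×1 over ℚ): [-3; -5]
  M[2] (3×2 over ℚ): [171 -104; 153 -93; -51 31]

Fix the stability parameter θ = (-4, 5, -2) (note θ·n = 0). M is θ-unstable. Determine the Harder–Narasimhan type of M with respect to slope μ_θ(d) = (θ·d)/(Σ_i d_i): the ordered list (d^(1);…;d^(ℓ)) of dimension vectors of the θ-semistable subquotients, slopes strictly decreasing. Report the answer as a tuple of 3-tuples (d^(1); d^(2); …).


Via rank(M_{q-1}∘⋯∘M_p): M ≅ I[1,3], I[2,3], I[3,3].
μ_θ-semistable layers: μ^(1)=3/2; μ^(2)=-2; μ^(3)=-4

((0, 2, 2); (0, 0, 1); (1, 0, 0))


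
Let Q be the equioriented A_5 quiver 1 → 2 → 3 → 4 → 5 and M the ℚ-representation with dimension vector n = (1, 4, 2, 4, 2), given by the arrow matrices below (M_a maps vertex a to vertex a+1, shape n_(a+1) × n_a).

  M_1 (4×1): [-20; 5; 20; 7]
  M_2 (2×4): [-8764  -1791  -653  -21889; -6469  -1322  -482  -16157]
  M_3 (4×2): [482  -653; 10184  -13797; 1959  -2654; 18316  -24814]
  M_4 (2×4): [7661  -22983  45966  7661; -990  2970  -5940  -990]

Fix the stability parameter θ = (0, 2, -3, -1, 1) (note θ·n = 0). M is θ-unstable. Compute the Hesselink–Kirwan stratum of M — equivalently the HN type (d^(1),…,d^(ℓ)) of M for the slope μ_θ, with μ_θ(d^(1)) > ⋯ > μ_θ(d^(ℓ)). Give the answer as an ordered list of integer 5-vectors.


Interval decomposition of M: I[1,4], I[2,2]^2, I[2,4], I[4,4], I[4,5], I[5,5].
HN type (ℓ=5): μ^(1)=2; μ^(2)=1; μ^(3)=-1/2; μ^(4)=-2/3; μ^(5)=-1

((0, 2, 0, 0, 0); (0, 0, 0, 0, 2); (1, 1, 1, 1, 0); (0, 1, 1, 1, 0); (0, 0, 0, 2, 0))


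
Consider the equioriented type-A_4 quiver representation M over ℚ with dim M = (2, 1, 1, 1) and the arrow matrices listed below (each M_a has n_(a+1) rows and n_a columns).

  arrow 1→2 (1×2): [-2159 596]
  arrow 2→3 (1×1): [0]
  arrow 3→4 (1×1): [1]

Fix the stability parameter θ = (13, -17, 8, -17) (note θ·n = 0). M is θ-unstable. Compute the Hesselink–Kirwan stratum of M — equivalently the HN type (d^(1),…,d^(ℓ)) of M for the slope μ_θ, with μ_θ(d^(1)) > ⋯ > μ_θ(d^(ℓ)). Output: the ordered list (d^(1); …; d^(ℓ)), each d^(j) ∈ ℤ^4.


Via rank(M_{q-1}∘⋯∘M_p): M ≅ I[1,1], I[1,2], I[3,4].
μ_θ-semistable layers: μ^(1)=13; μ^(2)=-2; μ^(3)=-9/2

((1, 0, 0, 0); (1, 1, 0, 0); (0, 0, 1, 1))


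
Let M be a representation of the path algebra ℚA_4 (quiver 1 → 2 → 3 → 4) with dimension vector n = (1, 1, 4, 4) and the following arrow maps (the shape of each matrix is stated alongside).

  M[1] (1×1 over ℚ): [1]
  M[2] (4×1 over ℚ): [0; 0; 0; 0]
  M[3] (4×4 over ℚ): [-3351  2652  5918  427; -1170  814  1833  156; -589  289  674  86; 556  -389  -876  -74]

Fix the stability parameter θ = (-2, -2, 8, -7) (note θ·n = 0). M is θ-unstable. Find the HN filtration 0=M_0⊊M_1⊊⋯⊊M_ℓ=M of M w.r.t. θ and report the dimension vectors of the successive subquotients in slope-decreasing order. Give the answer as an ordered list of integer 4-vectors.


Barcode: M ≅ I[1,2], I[3,4]^4. HN layers by μ_θ (2 steps, strictly decreasing):
  μ^(1)=1/2; μ^(2)=-2

((0, 0, 4, 4); (1, 1, 0, 0))


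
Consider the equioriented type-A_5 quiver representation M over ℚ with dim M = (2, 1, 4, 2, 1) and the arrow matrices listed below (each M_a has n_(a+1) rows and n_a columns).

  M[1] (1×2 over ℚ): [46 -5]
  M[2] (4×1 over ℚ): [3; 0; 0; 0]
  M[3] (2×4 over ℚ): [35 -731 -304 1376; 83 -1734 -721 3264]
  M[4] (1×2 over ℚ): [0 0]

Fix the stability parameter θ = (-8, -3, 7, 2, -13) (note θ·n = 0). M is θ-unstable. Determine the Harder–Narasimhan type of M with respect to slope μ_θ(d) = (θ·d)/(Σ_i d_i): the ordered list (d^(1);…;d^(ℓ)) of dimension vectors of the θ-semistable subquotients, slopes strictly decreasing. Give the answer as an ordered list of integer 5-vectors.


Interval decomposition of M: I[1,1], I[1,4], I[3,3]^2, I[3,4], I[5,5].
HN type (ℓ=5): μ^(1)=7; μ^(2)=9/2; μ^(3)=-3; μ^(4)=-8; μ^(5)=-13

((0, 0, 2, 0, 0); (0, 0, 2, 2, 0); (0, 1, 0, 0, 0); (2, 0, 0, 0, 0); (0, 0, 0, 0, 1))
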